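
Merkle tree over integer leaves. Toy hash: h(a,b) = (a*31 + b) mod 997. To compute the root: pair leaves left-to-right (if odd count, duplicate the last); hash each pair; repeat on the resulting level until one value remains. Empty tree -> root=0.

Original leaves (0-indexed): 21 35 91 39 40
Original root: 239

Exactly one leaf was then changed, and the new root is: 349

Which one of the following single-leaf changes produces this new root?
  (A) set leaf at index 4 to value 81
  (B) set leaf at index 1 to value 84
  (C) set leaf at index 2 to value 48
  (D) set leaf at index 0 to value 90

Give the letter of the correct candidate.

Original leaves: [21, 35, 91, 39, 40]
Target new root: 349
Try each candidate change and compute the resulting root:
Candidate A: set leaf[4] = 81 -> leaves = [21, 35, 91, 39, 81]
  L0: [21, 35, 91, 39, 81]
  L1: h(21,35)=(21*31+35)%997=686 h(91,39)=(91*31+39)%997=866 h(81,81)=(81*31+81)%997=598 -> [686, 866, 598]
  L2: h(686,866)=(686*31+866)%997=198 h(598,598)=(598*31+598)%997=193 -> [198, 193]
  L3: h(198,193)=(198*31+193)%997=349 -> [349]
  root = 349 == target 349  ** MATCH **
Candidate B: set leaf[1] = 84 -> leaves = [21, 84, 91, 39, 40]
  L0: [21, 84, 91, 39, 40]
  L1: h(21,84)=(21*31+84)%997=735 h(91,39)=(91*31+39)%997=866 h(40,40)=(40*31+40)%997=283 -> [735, 866, 283]
  L2: h(735,866)=(735*31+866)%997=720 h(283,283)=(283*31+283)%997=83 -> [720, 83]
  L3: h(720,83)=(720*31+83)%997=469 -> [469]
  root = 469 != target 349
Candidate C: set leaf[2] = 48 -> leaves = [21, 35, 48, 39, 40]
  L0: [21, 35, 48, 39, 40]
  L1: h(21,35)=(21*31+35)%997=686 h(48,39)=(48*31+39)%997=530 h(40,40)=(40*31+40)%997=283 -> [686, 530, 283]
  L2: h(686,530)=(686*31+530)%997=859 h(283,283)=(283*31+283)%997=83 -> [859, 83]
  L3: h(859,83)=(859*31+83)%997=790 -> [790]
  root = 790 != target 349
Candidate D: set leaf[0] = 90 -> leaves = [90, 35, 91, 39, 40]
  L0: [90, 35, 91, 39, 40]
  L1: h(90,35)=(90*31+35)%997=831 h(91,39)=(91*31+39)%997=866 h(40,40)=(40*31+40)%997=283 -> [831, 866, 283]
  L2: h(831,866)=(831*31+866)%997=705 h(283,283)=(283*31+283)%997=83 -> [705, 83]
  L3: h(705,83)=(705*31+83)%997=4 -> [4]
  root = 4 != target 349
Candidate A produces the target root.

Answer: A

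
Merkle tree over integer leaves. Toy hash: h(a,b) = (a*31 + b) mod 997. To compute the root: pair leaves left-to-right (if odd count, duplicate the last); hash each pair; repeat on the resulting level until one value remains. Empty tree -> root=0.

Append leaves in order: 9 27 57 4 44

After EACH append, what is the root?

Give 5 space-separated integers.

After append 9 (leaves=[9]):
  L0: [9]
  root=9
After append 27 (leaves=[9, 27]):
  L0: [9, 27]
  L1: h(9,27)=(9*31+27)%997=306 -> [306]
  root=306
After append 57 (leaves=[9, 27, 57]):
  L0: [9, 27, 57]
  L1: h(9,27)=(9*31+27)%997=306 h(57,57)=(57*31+57)%997=827 -> [306, 827]
  L2: h(306,827)=(306*31+827)%997=343 -> [343]
  root=343
After append 4 (leaves=[9, 27, 57, 4]):
  L0: [9, 27, 57, 4]
  L1: h(9,27)=(9*31+27)%997=306 h(57,4)=(57*31+4)%997=774 -> [306, 774]
  L2: h(306,774)=(306*31+774)%997=290 -> [290]
  root=290
After append 44 (leaves=[9, 27, 57, 4, 44]):
  L0: [9, 27, 57, 4, 44]
  L1: h(9,27)=(9*31+27)%997=306 h(57,4)=(57*31+4)%997=774 h(44,44)=(44*31+44)%997=411 -> [306, 774, 411]
  L2: h(306,774)=(306*31+774)%997=290 h(411,411)=(411*31+411)%997=191 -> [290, 191]
  L3: h(290,191)=(290*31+191)%997=208 -> [208]
  root=208

Answer: 9 306 343 290 208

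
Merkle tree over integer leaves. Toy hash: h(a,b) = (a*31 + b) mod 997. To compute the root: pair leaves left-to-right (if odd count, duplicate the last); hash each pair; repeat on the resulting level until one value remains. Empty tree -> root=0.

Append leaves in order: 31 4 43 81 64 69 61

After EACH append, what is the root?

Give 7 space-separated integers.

After append 31 (leaves=[31]):
  L0: [31]
  root=31
After append 4 (leaves=[31, 4]):
  L0: [31, 4]
  L1: h(31,4)=(31*31+4)%997=965 -> [965]
  root=965
After append 43 (leaves=[31, 4, 43]):
  L0: [31, 4, 43]
  L1: h(31,4)=(31*31+4)%997=965 h(43,43)=(43*31+43)%997=379 -> [965, 379]
  L2: h(965,379)=(965*31+379)%997=384 -> [384]
  root=384
After append 81 (leaves=[31, 4, 43, 81]):
  L0: [31, 4, 43, 81]
  L1: h(31,4)=(31*31+4)%997=965 h(43,81)=(43*31+81)%997=417 -> [965, 417]
  L2: h(965,417)=(965*31+417)%997=422 -> [422]
  root=422
After append 64 (leaves=[31, 4, 43, 81, 64]):
  L0: [31, 4, 43, 81, 64]
  L1: h(31,4)=(31*31+4)%997=965 h(43,81)=(43*31+81)%997=417 h(64,64)=(64*31+64)%997=54 -> [965, 417, 54]
  L2: h(965,417)=(965*31+417)%997=422 h(54,54)=(54*31+54)%997=731 -> [422, 731]
  L3: h(422,731)=(422*31+731)%997=852 -> [852]
  root=852
After append 69 (leaves=[31, 4, 43, 81, 64, 69]):
  L0: [31, 4, 43, 81, 64, 69]
  L1: h(31,4)=(31*31+4)%997=965 h(43,81)=(43*31+81)%997=417 h(64,69)=(64*31+69)%997=59 -> [965, 417, 59]
  L2: h(965,417)=(965*31+417)%997=422 h(59,59)=(59*31+59)%997=891 -> [422, 891]
  L3: h(422,891)=(422*31+891)%997=15 -> [15]
  root=15
After append 61 (leaves=[31, 4, 43, 81, 64, 69, 61]):
  L0: [31, 4, 43, 81, 64, 69, 61]
  L1: h(31,4)=(31*31+4)%997=965 h(43,81)=(43*31+81)%997=417 h(64,69)=(64*31+69)%997=59 h(61,61)=(61*31+61)%997=955 -> [965, 417, 59, 955]
  L2: h(965,417)=(965*31+417)%997=422 h(59,955)=(59*31+955)%997=790 -> [422, 790]
  L3: h(422,790)=(422*31+790)%997=911 -> [911]
  root=911

Answer: 31 965 384 422 852 15 911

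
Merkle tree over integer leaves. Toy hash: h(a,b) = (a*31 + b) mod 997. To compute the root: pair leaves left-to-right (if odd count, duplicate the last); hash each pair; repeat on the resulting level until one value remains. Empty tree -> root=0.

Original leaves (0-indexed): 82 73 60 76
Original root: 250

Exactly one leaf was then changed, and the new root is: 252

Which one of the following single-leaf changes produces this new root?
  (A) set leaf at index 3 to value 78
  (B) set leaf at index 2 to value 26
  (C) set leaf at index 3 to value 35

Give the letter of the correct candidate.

Answer: A

Derivation:
Original leaves: [82, 73, 60, 76]
Target new root: 252
Try each candidate change and compute the resulting root:
Candidate A: set leaf[3] = 78 -> leaves = [82, 73, 60, 78]
  L0: [82, 73, 60, 78]
  L1: h(82,73)=(82*31+73)%997=621 h(60,78)=(60*31+78)%997=941 -> [621, 941]
  L2: h(621,941)=(621*31+941)%997=252 -> [252]
  root = 252 == target 252  ** MATCH **
Candidate B: set leaf[2] = 26 -> leaves = [82, 73, 26, 76]
  L0: [82, 73, 26, 76]
  L1: h(82,73)=(82*31+73)%997=621 h(26,76)=(26*31+76)%997=882 -> [621, 882]
  L2: h(621,882)=(621*31+882)%997=193 -> [193]
  root = 193 != target 252
Candidate C: set leaf[3] = 35 -> leaves = [82, 73, 60, 35]
  L0: [82, 73, 60, 35]
  L1: h(82,73)=(82*31+73)%997=621 h(60,35)=(60*31+35)%997=898 -> [621, 898]
  L2: h(621,898)=(621*31+898)%997=209 -> [209]
  root = 209 != target 252
Candidate A produces the target root.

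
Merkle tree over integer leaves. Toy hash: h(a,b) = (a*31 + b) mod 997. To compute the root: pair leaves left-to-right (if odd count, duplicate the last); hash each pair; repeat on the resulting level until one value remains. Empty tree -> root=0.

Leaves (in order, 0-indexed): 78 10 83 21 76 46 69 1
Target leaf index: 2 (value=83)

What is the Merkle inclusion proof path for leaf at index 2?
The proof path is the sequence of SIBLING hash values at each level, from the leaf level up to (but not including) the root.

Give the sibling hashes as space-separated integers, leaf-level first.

L0 (leaves): [78, 10, 83, 21, 76, 46, 69, 1], target index=2
L1: h(78,10)=(78*31+10)%997=434 [pair 0] h(83,21)=(83*31+21)%997=600 [pair 1] h(76,46)=(76*31+46)%997=408 [pair 2] h(69,1)=(69*31+1)%997=146 [pair 3] -> [434, 600, 408, 146]
  Sibling for proof at L0: 21
L2: h(434,600)=(434*31+600)%997=96 [pair 0] h(408,146)=(408*31+146)%997=830 [pair 1] -> [96, 830]
  Sibling for proof at L1: 434
L3: h(96,830)=(96*31+830)%997=815 [pair 0] -> [815]
  Sibling for proof at L2: 830
Root: 815
Proof path (sibling hashes from leaf to root): [21, 434, 830]

Answer: 21 434 830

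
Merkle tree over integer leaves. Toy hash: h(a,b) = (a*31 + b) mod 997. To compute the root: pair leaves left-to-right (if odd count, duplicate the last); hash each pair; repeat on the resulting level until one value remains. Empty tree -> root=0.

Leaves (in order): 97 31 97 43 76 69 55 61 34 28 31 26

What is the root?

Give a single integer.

L0: [97, 31, 97, 43, 76, 69, 55, 61, 34, 28, 31, 26]
L1: h(97,31)=(97*31+31)%997=47 h(97,43)=(97*31+43)%997=59 h(76,69)=(76*31+69)%997=431 h(55,61)=(55*31+61)%997=769 h(34,28)=(34*31+28)%997=85 h(31,26)=(31*31+26)%997=987 -> [47, 59, 431, 769, 85, 987]
L2: h(47,59)=(47*31+59)%997=519 h(431,769)=(431*31+769)%997=172 h(85,987)=(85*31+987)%997=631 -> [519, 172, 631]
L3: h(519,172)=(519*31+172)%997=309 h(631,631)=(631*31+631)%997=252 -> [309, 252]
L4: h(309,252)=(309*31+252)%997=858 -> [858]

Answer: 858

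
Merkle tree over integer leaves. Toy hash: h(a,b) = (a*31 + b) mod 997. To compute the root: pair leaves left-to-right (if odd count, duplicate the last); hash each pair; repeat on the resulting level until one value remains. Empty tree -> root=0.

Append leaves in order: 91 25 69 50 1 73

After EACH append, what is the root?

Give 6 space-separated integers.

After append 91 (leaves=[91]):
  L0: [91]
  root=91
After append 25 (leaves=[91, 25]):
  L0: [91, 25]
  L1: h(91,25)=(91*31+25)%997=852 -> [852]
  root=852
After append 69 (leaves=[91, 25, 69]):
  L0: [91, 25, 69]
  L1: h(91,25)=(91*31+25)%997=852 h(69,69)=(69*31+69)%997=214 -> [852, 214]
  L2: h(852,214)=(852*31+214)%997=704 -> [704]
  root=704
After append 50 (leaves=[91, 25, 69, 50]):
  L0: [91, 25, 69, 50]
  L1: h(91,25)=(91*31+25)%997=852 h(69,50)=(69*31+50)%997=195 -> [852, 195]
  L2: h(852,195)=(852*31+195)%997=685 -> [685]
  root=685
After append 1 (leaves=[91, 25, 69, 50, 1]):
  L0: [91, 25, 69, 50, 1]
  L1: h(91,25)=(91*31+25)%997=852 h(69,50)=(69*31+50)%997=195 h(1,1)=(1*31+1)%997=32 -> [852, 195, 32]
  L2: h(852,195)=(852*31+195)%997=685 h(32,32)=(32*31+32)%997=27 -> [685, 27]
  L3: h(685,27)=(685*31+27)%997=325 -> [325]
  root=325
After append 73 (leaves=[91, 25, 69, 50, 1, 73]):
  L0: [91, 25, 69, 50, 1, 73]
  L1: h(91,25)=(91*31+25)%997=852 h(69,50)=(69*31+50)%997=195 h(1,73)=(1*31+73)%997=104 -> [852, 195, 104]
  L2: h(852,195)=(852*31+195)%997=685 h(104,104)=(104*31+104)%997=337 -> [685, 337]
  L3: h(685,337)=(685*31+337)%997=635 -> [635]
  root=635

Answer: 91 852 704 685 325 635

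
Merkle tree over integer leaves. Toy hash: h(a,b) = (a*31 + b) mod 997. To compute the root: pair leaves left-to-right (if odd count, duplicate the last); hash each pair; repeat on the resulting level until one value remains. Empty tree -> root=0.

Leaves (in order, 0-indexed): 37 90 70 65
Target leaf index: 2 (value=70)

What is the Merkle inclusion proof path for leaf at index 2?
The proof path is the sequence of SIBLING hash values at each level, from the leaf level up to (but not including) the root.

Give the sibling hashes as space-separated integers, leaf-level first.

L0 (leaves): [37, 90, 70, 65], target index=2
L1: h(37,90)=(37*31+90)%997=240 [pair 0] h(70,65)=(70*31+65)%997=241 [pair 1] -> [240, 241]
  Sibling for proof at L0: 65
L2: h(240,241)=(240*31+241)%997=702 [pair 0] -> [702]
  Sibling for proof at L1: 240
Root: 702
Proof path (sibling hashes from leaf to root): [65, 240]

Answer: 65 240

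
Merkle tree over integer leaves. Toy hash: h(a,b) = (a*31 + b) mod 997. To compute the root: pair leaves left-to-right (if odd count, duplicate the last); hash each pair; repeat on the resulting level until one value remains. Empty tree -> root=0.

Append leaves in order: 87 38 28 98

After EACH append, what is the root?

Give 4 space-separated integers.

Answer: 87 741 936 9

Derivation:
After append 87 (leaves=[87]):
  L0: [87]
  root=87
After append 38 (leaves=[87, 38]):
  L0: [87, 38]
  L1: h(87,38)=(87*31+38)%997=741 -> [741]
  root=741
After append 28 (leaves=[87, 38, 28]):
  L0: [87, 38, 28]
  L1: h(87,38)=(87*31+38)%997=741 h(28,28)=(28*31+28)%997=896 -> [741, 896]
  L2: h(741,896)=(741*31+896)%997=936 -> [936]
  root=936
After append 98 (leaves=[87, 38, 28, 98]):
  L0: [87, 38, 28, 98]
  L1: h(87,38)=(87*31+38)%997=741 h(28,98)=(28*31+98)%997=966 -> [741, 966]
  L2: h(741,966)=(741*31+966)%997=9 -> [9]
  root=9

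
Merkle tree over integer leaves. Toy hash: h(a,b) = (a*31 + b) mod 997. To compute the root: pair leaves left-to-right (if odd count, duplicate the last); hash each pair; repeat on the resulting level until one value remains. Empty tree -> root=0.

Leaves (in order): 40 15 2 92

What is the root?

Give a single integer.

Answer: 176

Derivation:
L0: [40, 15, 2, 92]
L1: h(40,15)=(40*31+15)%997=258 h(2,92)=(2*31+92)%997=154 -> [258, 154]
L2: h(258,154)=(258*31+154)%997=176 -> [176]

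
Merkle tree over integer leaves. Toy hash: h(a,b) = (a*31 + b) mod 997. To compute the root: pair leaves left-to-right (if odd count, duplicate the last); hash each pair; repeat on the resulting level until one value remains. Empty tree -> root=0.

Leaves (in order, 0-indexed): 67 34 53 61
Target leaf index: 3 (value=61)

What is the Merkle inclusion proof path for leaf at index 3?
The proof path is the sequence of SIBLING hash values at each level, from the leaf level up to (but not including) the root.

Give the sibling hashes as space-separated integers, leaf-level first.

Answer: 53 117

Derivation:
L0 (leaves): [67, 34, 53, 61], target index=3
L1: h(67,34)=(67*31+34)%997=117 [pair 0] h(53,61)=(53*31+61)%997=707 [pair 1] -> [117, 707]
  Sibling for proof at L0: 53
L2: h(117,707)=(117*31+707)%997=346 [pair 0] -> [346]
  Sibling for proof at L1: 117
Root: 346
Proof path (sibling hashes from leaf to root): [53, 117]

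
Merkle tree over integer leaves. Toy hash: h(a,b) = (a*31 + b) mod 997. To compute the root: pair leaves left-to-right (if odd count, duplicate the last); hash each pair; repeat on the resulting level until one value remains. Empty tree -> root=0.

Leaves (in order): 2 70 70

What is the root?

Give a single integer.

Answer: 350

Derivation:
L0: [2, 70, 70]
L1: h(2,70)=(2*31+70)%997=132 h(70,70)=(70*31+70)%997=246 -> [132, 246]
L2: h(132,246)=(132*31+246)%997=350 -> [350]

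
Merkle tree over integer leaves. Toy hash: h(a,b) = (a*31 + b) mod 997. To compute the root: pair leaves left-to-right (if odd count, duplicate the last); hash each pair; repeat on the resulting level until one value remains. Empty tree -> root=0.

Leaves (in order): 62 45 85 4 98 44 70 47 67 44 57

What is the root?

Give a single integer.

L0: [62, 45, 85, 4, 98, 44, 70, 47, 67, 44, 57]
L1: h(62,45)=(62*31+45)%997=970 h(85,4)=(85*31+4)%997=645 h(98,44)=(98*31+44)%997=91 h(70,47)=(70*31+47)%997=223 h(67,44)=(67*31+44)%997=127 h(57,57)=(57*31+57)%997=827 -> [970, 645, 91, 223, 127, 827]
L2: h(970,645)=(970*31+645)%997=805 h(91,223)=(91*31+223)%997=53 h(127,827)=(127*31+827)%997=776 -> [805, 53, 776]
L3: h(805,53)=(805*31+53)%997=83 h(776,776)=(776*31+776)%997=904 -> [83, 904]
L4: h(83,904)=(83*31+904)%997=486 -> [486]

Answer: 486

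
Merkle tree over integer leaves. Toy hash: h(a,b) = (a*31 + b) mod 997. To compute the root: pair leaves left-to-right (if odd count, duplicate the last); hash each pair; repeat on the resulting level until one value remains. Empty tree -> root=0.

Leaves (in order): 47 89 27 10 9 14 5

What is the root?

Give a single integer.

Answer: 781

Derivation:
L0: [47, 89, 27, 10, 9, 14, 5]
L1: h(47,89)=(47*31+89)%997=549 h(27,10)=(27*31+10)%997=847 h(9,14)=(9*31+14)%997=293 h(5,5)=(5*31+5)%997=160 -> [549, 847, 293, 160]
L2: h(549,847)=(549*31+847)%997=917 h(293,160)=(293*31+160)%997=270 -> [917, 270]
L3: h(917,270)=(917*31+270)%997=781 -> [781]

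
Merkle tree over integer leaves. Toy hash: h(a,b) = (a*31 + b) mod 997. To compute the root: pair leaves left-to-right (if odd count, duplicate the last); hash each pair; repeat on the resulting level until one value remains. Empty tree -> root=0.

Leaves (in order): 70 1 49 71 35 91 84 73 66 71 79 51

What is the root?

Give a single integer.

L0: [70, 1, 49, 71, 35, 91, 84, 73, 66, 71, 79, 51]
L1: h(70,1)=(70*31+1)%997=177 h(49,71)=(49*31+71)%997=593 h(35,91)=(35*31+91)%997=179 h(84,73)=(84*31+73)%997=683 h(66,71)=(66*31+71)%997=123 h(79,51)=(79*31+51)%997=506 -> [177, 593, 179, 683, 123, 506]
L2: h(177,593)=(177*31+593)%997=98 h(179,683)=(179*31+683)%997=250 h(123,506)=(123*31+506)%997=331 -> [98, 250, 331]
L3: h(98,250)=(98*31+250)%997=297 h(331,331)=(331*31+331)%997=622 -> [297, 622]
L4: h(297,622)=(297*31+622)%997=856 -> [856]

Answer: 856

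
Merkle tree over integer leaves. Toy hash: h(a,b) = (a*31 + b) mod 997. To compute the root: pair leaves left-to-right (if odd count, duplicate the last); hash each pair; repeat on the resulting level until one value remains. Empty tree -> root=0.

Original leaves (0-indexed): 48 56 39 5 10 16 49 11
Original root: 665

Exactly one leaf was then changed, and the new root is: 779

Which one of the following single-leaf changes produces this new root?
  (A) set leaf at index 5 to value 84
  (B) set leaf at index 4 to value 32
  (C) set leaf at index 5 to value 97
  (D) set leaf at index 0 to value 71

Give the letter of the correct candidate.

Original leaves: [48, 56, 39, 5, 10, 16, 49, 11]
Target new root: 779
Try each candidate change and compute the resulting root:
Candidate A: set leaf[5] = 84 -> leaves = [48, 56, 39, 5, 10, 84, 49, 11]
  L0: [48, 56, 39, 5, 10, 84, 49, 11]
  L1: h(48,56)=(48*31+56)%997=547 h(39,5)=(39*31+5)%997=217 h(10,84)=(10*31+84)%997=394 h(49,11)=(49*31+11)%997=533 -> [547, 217, 394, 533]
  L2: h(547,217)=(547*31+217)%997=225 h(394,533)=(394*31+533)%997=783 -> [225, 783]
  L3: h(225,783)=(225*31+783)%997=779 -> [779]
  root = 779 == target 779  ** MATCH **
Candidate B: set leaf[4] = 32 -> leaves = [48, 56, 39, 5, 32, 16, 49, 11]
  L0: [48, 56, 39, 5, 32, 16, 49, 11]
  L1: h(48,56)=(48*31+56)%997=547 h(39,5)=(39*31+5)%997=217 h(32,16)=(32*31+16)%997=11 h(49,11)=(49*31+11)%997=533 -> [547, 217, 11, 533]
  L2: h(547,217)=(547*31+217)%997=225 h(11,533)=(11*31+533)%997=874 -> [225, 874]
  L3: h(225,874)=(225*31+874)%997=870 -> [870]
  root = 870 != target 779
Candidate C: set leaf[5] = 97 -> leaves = [48, 56, 39, 5, 10, 97, 49, 11]
  L0: [48, 56, 39, 5, 10, 97, 49, 11]
  L1: h(48,56)=(48*31+56)%997=547 h(39,5)=(39*31+5)%997=217 h(10,97)=(10*31+97)%997=407 h(49,11)=(49*31+11)%997=533 -> [547, 217, 407, 533]
  L2: h(547,217)=(547*31+217)%997=225 h(407,533)=(407*31+533)%997=189 -> [225, 189]
  L3: h(225,189)=(225*31+189)%997=185 -> [185]
  root = 185 != target 779
Candidate D: set leaf[0] = 71 -> leaves = [71, 56, 39, 5, 10, 16, 49, 11]
  L0: [71, 56, 39, 5, 10, 16, 49, 11]
  L1: h(71,56)=(71*31+56)%997=263 h(39,5)=(39*31+5)%997=217 h(10,16)=(10*31+16)%997=326 h(49,11)=(49*31+11)%997=533 -> [263, 217, 326, 533]
  L2: h(263,217)=(263*31+217)%997=394 h(326,533)=(326*31+533)%997=669 -> [394, 669]
  L3: h(394,669)=(394*31+669)%997=919 -> [919]
  root = 919 != target 779
Candidate A produces the target root.

Answer: A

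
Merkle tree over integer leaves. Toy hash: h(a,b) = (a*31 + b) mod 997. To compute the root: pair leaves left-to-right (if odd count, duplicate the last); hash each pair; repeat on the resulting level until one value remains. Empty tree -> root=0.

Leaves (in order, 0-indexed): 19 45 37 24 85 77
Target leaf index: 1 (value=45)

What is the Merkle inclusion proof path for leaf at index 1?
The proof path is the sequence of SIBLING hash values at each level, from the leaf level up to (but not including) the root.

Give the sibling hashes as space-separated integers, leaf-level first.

Answer: 19 174 45

Derivation:
L0 (leaves): [19, 45, 37, 24, 85, 77], target index=1
L1: h(19,45)=(19*31+45)%997=634 [pair 0] h(37,24)=(37*31+24)%997=174 [pair 1] h(85,77)=(85*31+77)%997=718 [pair 2] -> [634, 174, 718]
  Sibling for proof at L0: 19
L2: h(634,174)=(634*31+174)%997=885 [pair 0] h(718,718)=(718*31+718)%997=45 [pair 1] -> [885, 45]
  Sibling for proof at L1: 174
L3: h(885,45)=(885*31+45)%997=561 [pair 0] -> [561]
  Sibling for proof at L2: 45
Root: 561
Proof path (sibling hashes from leaf to root): [19, 174, 45]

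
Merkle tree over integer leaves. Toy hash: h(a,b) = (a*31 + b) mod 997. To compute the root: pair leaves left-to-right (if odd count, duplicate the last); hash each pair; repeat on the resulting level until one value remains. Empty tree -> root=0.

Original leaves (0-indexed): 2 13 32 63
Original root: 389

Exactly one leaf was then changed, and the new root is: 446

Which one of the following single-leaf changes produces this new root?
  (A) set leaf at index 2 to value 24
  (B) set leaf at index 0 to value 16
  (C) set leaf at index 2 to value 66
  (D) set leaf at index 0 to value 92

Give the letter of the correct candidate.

Answer: C

Derivation:
Original leaves: [2, 13, 32, 63]
Target new root: 446
Try each candidate change and compute the resulting root:
Candidate A: set leaf[2] = 24 -> leaves = [2, 13, 24, 63]
  L0: [2, 13, 24, 63]
  L1: h(2,13)=(2*31+13)%997=75 h(24,63)=(24*31+63)%997=807 -> [75, 807]
  L2: h(75,807)=(75*31+807)%997=141 -> [141]
  root = 141 != target 446
Candidate B: set leaf[0] = 16 -> leaves = [16, 13, 32, 63]
  L0: [16, 13, 32, 63]
  L1: h(16,13)=(16*31+13)%997=509 h(32,63)=(32*31+63)%997=58 -> [509, 58]
  L2: h(509,58)=(509*31+58)%997=882 -> [882]
  root = 882 != target 446
Candidate C: set leaf[2] = 66 -> leaves = [2, 13, 66, 63]
  L0: [2, 13, 66, 63]
  L1: h(2,13)=(2*31+13)%997=75 h(66,63)=(66*31+63)%997=115 -> [75, 115]
  L2: h(75,115)=(75*31+115)%997=446 -> [446]
  root = 446 == target 446  ** MATCH **
Candidate D: set leaf[0] = 92 -> leaves = [92, 13, 32, 63]
  L0: [92, 13, 32, 63]
  L1: h(92,13)=(92*31+13)%997=871 h(32,63)=(32*31+63)%997=58 -> [871, 58]
  L2: h(871,58)=(871*31+58)%997=140 -> [140]
  root = 140 != target 446
Candidate C produces the target root.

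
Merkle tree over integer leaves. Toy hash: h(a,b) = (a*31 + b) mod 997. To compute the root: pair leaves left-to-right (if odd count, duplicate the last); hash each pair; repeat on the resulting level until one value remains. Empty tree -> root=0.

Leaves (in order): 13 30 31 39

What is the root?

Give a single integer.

L0: [13, 30, 31, 39]
L1: h(13,30)=(13*31+30)%997=433 h(31,39)=(31*31+39)%997=3 -> [433, 3]
L2: h(433,3)=(433*31+3)%997=465 -> [465]

Answer: 465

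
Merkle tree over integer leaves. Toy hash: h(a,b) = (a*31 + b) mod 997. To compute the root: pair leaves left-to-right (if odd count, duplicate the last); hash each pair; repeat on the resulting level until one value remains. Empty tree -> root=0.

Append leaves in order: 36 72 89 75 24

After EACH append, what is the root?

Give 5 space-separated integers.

After append 36 (leaves=[36]):
  L0: [36]
  root=36
After append 72 (leaves=[36, 72]):
  L0: [36, 72]
  L1: h(36,72)=(36*31+72)%997=191 -> [191]
  root=191
After append 89 (leaves=[36, 72, 89]):
  L0: [36, 72, 89]
  L1: h(36,72)=(36*31+72)%997=191 h(89,89)=(89*31+89)%997=854 -> [191, 854]
  L2: h(191,854)=(191*31+854)%997=793 -> [793]
  root=793
After append 75 (leaves=[36, 72, 89, 75]):
  L0: [36, 72, 89, 75]
  L1: h(36,72)=(36*31+72)%997=191 h(89,75)=(89*31+75)%997=840 -> [191, 840]
  L2: h(191,840)=(191*31+840)%997=779 -> [779]
  root=779
After append 24 (leaves=[36, 72, 89, 75, 24]):
  L0: [36, 72, 89, 75, 24]
  L1: h(36,72)=(36*31+72)%997=191 h(89,75)=(89*31+75)%997=840 h(24,24)=(24*31+24)%997=768 -> [191, 840, 768]
  L2: h(191,840)=(191*31+840)%997=779 h(768,768)=(768*31+768)%997=648 -> [779, 648]
  L3: h(779,648)=(779*31+648)%997=869 -> [869]
  root=869

Answer: 36 191 793 779 869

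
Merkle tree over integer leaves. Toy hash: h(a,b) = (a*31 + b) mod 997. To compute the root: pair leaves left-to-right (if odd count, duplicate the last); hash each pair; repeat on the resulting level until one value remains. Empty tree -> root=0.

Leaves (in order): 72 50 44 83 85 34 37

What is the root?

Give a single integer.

L0: [72, 50, 44, 83, 85, 34, 37]
L1: h(72,50)=(72*31+50)%997=288 h(44,83)=(44*31+83)%997=450 h(85,34)=(85*31+34)%997=675 h(37,37)=(37*31+37)%997=187 -> [288, 450, 675, 187]
L2: h(288,450)=(288*31+450)%997=405 h(675,187)=(675*31+187)%997=175 -> [405, 175]
L3: h(405,175)=(405*31+175)%997=766 -> [766]

Answer: 766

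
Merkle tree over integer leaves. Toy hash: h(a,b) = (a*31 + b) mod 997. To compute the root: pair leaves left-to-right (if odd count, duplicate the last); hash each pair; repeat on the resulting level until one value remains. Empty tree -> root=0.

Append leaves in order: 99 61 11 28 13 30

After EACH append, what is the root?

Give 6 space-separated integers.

Answer: 99 139 673 690 804 351

Derivation:
After append 99 (leaves=[99]):
  L0: [99]
  root=99
After append 61 (leaves=[99, 61]):
  L0: [99, 61]
  L1: h(99,61)=(99*31+61)%997=139 -> [139]
  root=139
After append 11 (leaves=[99, 61, 11]):
  L0: [99, 61, 11]
  L1: h(99,61)=(99*31+61)%997=139 h(11,11)=(11*31+11)%997=352 -> [139, 352]
  L2: h(139,352)=(139*31+352)%997=673 -> [673]
  root=673
After append 28 (leaves=[99, 61, 11, 28]):
  L0: [99, 61, 11, 28]
  L1: h(99,61)=(99*31+61)%997=139 h(11,28)=(11*31+28)%997=369 -> [139, 369]
  L2: h(139,369)=(139*31+369)%997=690 -> [690]
  root=690
After append 13 (leaves=[99, 61, 11, 28, 13]):
  L0: [99, 61, 11, 28, 13]
  L1: h(99,61)=(99*31+61)%997=139 h(11,28)=(11*31+28)%997=369 h(13,13)=(13*31+13)%997=416 -> [139, 369, 416]
  L2: h(139,369)=(139*31+369)%997=690 h(416,416)=(416*31+416)%997=351 -> [690, 351]
  L3: h(690,351)=(690*31+351)%997=804 -> [804]
  root=804
After append 30 (leaves=[99, 61, 11, 28, 13, 30]):
  L0: [99, 61, 11, 28, 13, 30]
  L1: h(99,61)=(99*31+61)%997=139 h(11,28)=(11*31+28)%997=369 h(13,30)=(13*31+30)%997=433 -> [139, 369, 433]
  L2: h(139,369)=(139*31+369)%997=690 h(433,433)=(433*31+433)%997=895 -> [690, 895]
  L3: h(690,895)=(690*31+895)%997=351 -> [351]
  root=351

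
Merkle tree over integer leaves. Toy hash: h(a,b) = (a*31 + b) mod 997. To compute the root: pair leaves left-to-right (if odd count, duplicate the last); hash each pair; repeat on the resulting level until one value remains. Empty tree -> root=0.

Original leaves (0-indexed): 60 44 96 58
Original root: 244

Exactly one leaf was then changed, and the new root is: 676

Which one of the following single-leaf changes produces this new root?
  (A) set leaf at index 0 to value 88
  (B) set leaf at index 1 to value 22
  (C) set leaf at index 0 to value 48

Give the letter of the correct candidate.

Original leaves: [60, 44, 96, 58]
Target new root: 676
Try each candidate change and compute the resulting root:
Candidate A: set leaf[0] = 88 -> leaves = [88, 44, 96, 58]
  L0: [88, 44, 96, 58]
  L1: h(88,44)=(88*31+44)%997=778 h(96,58)=(96*31+58)%997=43 -> [778, 43]
  L2: h(778,43)=(778*31+43)%997=233 -> [233]
  root = 233 != target 676
Candidate B: set leaf[1] = 22 -> leaves = [60, 22, 96, 58]
  L0: [60, 22, 96, 58]
  L1: h(60,22)=(60*31+22)%997=885 h(96,58)=(96*31+58)%997=43 -> [885, 43]
  L2: h(885,43)=(885*31+43)%997=559 -> [559]
  root = 559 != target 676
Candidate C: set leaf[0] = 48 -> leaves = [48, 44, 96, 58]
  L0: [48, 44, 96, 58]
  L1: h(48,44)=(48*31+44)%997=535 h(96,58)=(96*31+58)%997=43 -> [535, 43]
  L2: h(535,43)=(535*31+43)%997=676 -> [676]
  root = 676 == target 676  ** MATCH **
Candidate C produces the target root.

Answer: C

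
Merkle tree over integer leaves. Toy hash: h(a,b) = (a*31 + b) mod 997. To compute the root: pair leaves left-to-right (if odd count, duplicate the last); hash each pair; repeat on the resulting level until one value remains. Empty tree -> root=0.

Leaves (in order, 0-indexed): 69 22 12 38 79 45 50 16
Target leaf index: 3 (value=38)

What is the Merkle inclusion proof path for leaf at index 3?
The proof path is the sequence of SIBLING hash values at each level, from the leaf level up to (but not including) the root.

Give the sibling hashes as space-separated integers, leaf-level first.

L0 (leaves): [69, 22, 12, 38, 79, 45, 50, 16], target index=3
L1: h(69,22)=(69*31+22)%997=167 [pair 0] h(12,38)=(12*31+38)%997=410 [pair 1] h(79,45)=(79*31+45)%997=500 [pair 2] h(50,16)=(50*31+16)%997=569 [pair 3] -> [167, 410, 500, 569]
  Sibling for proof at L0: 12
L2: h(167,410)=(167*31+410)%997=602 [pair 0] h(500,569)=(500*31+569)%997=117 [pair 1] -> [602, 117]
  Sibling for proof at L1: 167
L3: h(602,117)=(602*31+117)%997=833 [pair 0] -> [833]
  Sibling for proof at L2: 117
Root: 833
Proof path (sibling hashes from leaf to root): [12, 167, 117]

Answer: 12 167 117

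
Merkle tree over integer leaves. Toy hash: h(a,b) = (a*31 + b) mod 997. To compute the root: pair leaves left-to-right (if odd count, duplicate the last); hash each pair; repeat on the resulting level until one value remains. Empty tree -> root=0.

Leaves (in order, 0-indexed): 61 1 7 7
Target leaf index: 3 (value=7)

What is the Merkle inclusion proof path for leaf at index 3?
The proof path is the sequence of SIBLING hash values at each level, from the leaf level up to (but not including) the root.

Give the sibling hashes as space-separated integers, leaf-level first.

L0 (leaves): [61, 1, 7, 7], target index=3
L1: h(61,1)=(61*31+1)%997=895 [pair 0] h(7,7)=(7*31+7)%997=224 [pair 1] -> [895, 224]
  Sibling for proof at L0: 7
L2: h(895,224)=(895*31+224)%997=53 [pair 0] -> [53]
  Sibling for proof at L1: 895
Root: 53
Proof path (sibling hashes from leaf to root): [7, 895]

Answer: 7 895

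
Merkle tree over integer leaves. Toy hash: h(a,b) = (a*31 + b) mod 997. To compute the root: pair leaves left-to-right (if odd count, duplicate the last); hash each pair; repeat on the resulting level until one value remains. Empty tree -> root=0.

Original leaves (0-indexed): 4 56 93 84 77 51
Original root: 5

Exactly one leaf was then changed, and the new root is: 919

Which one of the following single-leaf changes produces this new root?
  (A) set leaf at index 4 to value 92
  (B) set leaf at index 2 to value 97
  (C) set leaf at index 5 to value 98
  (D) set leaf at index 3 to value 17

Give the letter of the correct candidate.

Original leaves: [4, 56, 93, 84, 77, 51]
Target new root: 919
Try each candidate change and compute the resulting root:
Candidate A: set leaf[4] = 92 -> leaves = [4, 56, 93, 84, 92, 51]
  L0: [4, 56, 93, 84, 92, 51]
  L1: h(4,56)=(4*31+56)%997=180 h(93,84)=(93*31+84)%997=973 h(92,51)=(92*31+51)%997=909 -> [180, 973, 909]
  L2: h(180,973)=(180*31+973)%997=571 h(909,909)=(909*31+909)%997=175 -> [571, 175]
  L3: h(571,175)=(571*31+175)%997=927 -> [927]
  root = 927 != target 919
Candidate B: set leaf[2] = 97 -> leaves = [4, 56, 97, 84, 77, 51]
  L0: [4, 56, 97, 84, 77, 51]
  L1: h(4,56)=(4*31+56)%997=180 h(97,84)=(97*31+84)%997=100 h(77,51)=(77*31+51)%997=444 -> [180, 100, 444]
  L2: h(180,100)=(180*31+100)%997=695 h(444,444)=(444*31+444)%997=250 -> [695, 250]
  L3: h(695,250)=(695*31+250)%997=858 -> [858]
  root = 858 != target 919
Candidate C: set leaf[5] = 98 -> leaves = [4, 56, 93, 84, 77, 98]
  L0: [4, 56, 93, 84, 77, 98]
  L1: h(4,56)=(4*31+56)%997=180 h(93,84)=(93*31+84)%997=973 h(77,98)=(77*31+98)%997=491 -> [180, 973, 491]
  L2: h(180,973)=(180*31+973)%997=571 h(491,491)=(491*31+491)%997=757 -> [571, 757]
  L3: h(571,757)=(571*31+757)%997=512 -> [512]
  root = 512 != target 919
Candidate D: set leaf[3] = 17 -> leaves = [4, 56, 93, 17, 77, 51]
  L0: [4, 56, 93, 17, 77, 51]
  L1: h(4,56)=(4*31+56)%997=180 h(93,17)=(93*31+17)%997=906 h(77,51)=(77*31+51)%997=444 -> [180, 906, 444]
  L2: h(180,906)=(180*31+906)%997=504 h(444,444)=(444*31+444)%997=250 -> [504, 250]
  L3: h(504,250)=(504*31+250)%997=919 -> [919]
  root = 919 == target 919  ** MATCH **
Candidate D produces the target root.

Answer: D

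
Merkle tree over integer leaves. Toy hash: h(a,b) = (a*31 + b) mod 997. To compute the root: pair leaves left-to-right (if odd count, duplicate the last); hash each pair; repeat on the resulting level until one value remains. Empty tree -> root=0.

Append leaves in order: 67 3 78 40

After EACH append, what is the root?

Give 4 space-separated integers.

After append 67 (leaves=[67]):
  L0: [67]
  root=67
After append 3 (leaves=[67, 3]):
  L0: [67, 3]
  L1: h(67,3)=(67*31+3)%997=86 -> [86]
  root=86
After append 78 (leaves=[67, 3, 78]):
  L0: [67, 3, 78]
  L1: h(67,3)=(67*31+3)%997=86 h(78,78)=(78*31+78)%997=502 -> [86, 502]
  L2: h(86,502)=(86*31+502)%997=177 -> [177]
  root=177
After append 40 (leaves=[67, 3, 78, 40]):
  L0: [67, 3, 78, 40]
  L1: h(67,3)=(67*31+3)%997=86 h(78,40)=(78*31+40)%997=464 -> [86, 464]
  L2: h(86,464)=(86*31+464)%997=139 -> [139]
  root=139

Answer: 67 86 177 139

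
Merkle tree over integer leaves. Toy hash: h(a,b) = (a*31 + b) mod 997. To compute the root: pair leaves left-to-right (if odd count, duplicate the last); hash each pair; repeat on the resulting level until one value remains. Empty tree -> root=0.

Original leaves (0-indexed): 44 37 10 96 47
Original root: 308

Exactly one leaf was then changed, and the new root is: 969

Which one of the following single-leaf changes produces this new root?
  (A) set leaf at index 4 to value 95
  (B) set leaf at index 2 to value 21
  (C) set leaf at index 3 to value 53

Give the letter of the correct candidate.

Original leaves: [44, 37, 10, 96, 47]
Target new root: 969
Try each candidate change and compute the resulting root:
Candidate A: set leaf[4] = 95 -> leaves = [44, 37, 10, 96, 95]
  L0: [44, 37, 10, 96, 95]
  L1: h(44,37)=(44*31+37)%997=404 h(10,96)=(10*31+96)%997=406 h(95,95)=(95*31+95)%997=49 -> [404, 406, 49]
  L2: h(404,406)=(404*31+406)%997=966 h(49,49)=(49*31+49)%997=571 -> [966, 571]
  L3: h(966,571)=(966*31+571)%997=607 -> [607]
  root = 607 != target 969
Candidate B: set leaf[2] = 21 -> leaves = [44, 37, 21, 96, 47]
  L0: [44, 37, 21, 96, 47]
  L1: h(44,37)=(44*31+37)%997=404 h(21,96)=(21*31+96)%997=747 h(47,47)=(47*31+47)%997=507 -> [404, 747, 507]
  L2: h(404,747)=(404*31+747)%997=310 h(507,507)=(507*31+507)%997=272 -> [310, 272]
  L3: h(310,272)=(310*31+272)%997=909 -> [909]
  root = 909 != target 969
Candidate C: set leaf[3] = 53 -> leaves = [44, 37, 10, 53, 47]
  L0: [44, 37, 10, 53, 47]
  L1: h(44,37)=(44*31+37)%997=404 h(10,53)=(10*31+53)%997=363 h(47,47)=(47*31+47)%997=507 -> [404, 363, 507]
  L2: h(404,363)=(404*31+363)%997=923 h(507,507)=(507*31+507)%997=272 -> [923, 272]
  L3: h(923,272)=(923*31+272)%997=969 -> [969]
  root = 969 == target 969  ** MATCH **
Candidate C produces the target root.

Answer: C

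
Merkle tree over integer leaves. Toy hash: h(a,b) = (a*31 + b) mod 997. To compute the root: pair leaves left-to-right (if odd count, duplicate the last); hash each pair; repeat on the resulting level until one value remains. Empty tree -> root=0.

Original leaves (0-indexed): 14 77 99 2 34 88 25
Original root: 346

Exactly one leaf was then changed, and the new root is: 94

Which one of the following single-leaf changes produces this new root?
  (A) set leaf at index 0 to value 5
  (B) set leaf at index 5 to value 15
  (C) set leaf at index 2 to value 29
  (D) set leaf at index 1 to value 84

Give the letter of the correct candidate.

Answer: D

Derivation:
Original leaves: [14, 77, 99, 2, 34, 88, 25]
Target new root: 94
Try each candidate change and compute the resulting root:
Candidate A: set leaf[0] = 5 -> leaves = [5, 77, 99, 2, 34, 88, 25]
  L0: [5, 77, 99, 2, 34, 88, 25]
  L1: h(5,77)=(5*31+77)%997=232 h(99,2)=(99*31+2)%997=80 h(34,88)=(34*31+88)%997=145 h(25,25)=(25*31+25)%997=800 -> [232, 80, 145, 800]
  L2: h(232,80)=(232*31+80)%997=293 h(145,800)=(145*31+800)%997=310 -> [293, 310]
  L3: h(293,310)=(293*31+310)%997=420 -> [420]
  root = 420 != target 94
Candidate B: set leaf[5] = 15 -> leaves = [14, 77, 99, 2, 34, 15, 25]
  L0: [14, 77, 99, 2, 34, 15, 25]
  L1: h(14,77)=(14*31+77)%997=511 h(99,2)=(99*31+2)%997=80 h(34,15)=(34*31+15)%997=72 h(25,25)=(25*31+25)%997=800 -> [511, 80, 72, 800]
  L2: h(511,80)=(511*31+80)%997=966 h(72,800)=(72*31+800)%997=41 -> [966, 41]
  L3: h(966,41)=(966*31+41)%997=77 -> [77]
  root = 77 != target 94
Candidate C: set leaf[2] = 29 -> leaves = [14, 77, 29, 2, 34, 88, 25]
  L0: [14, 77, 29, 2, 34, 88, 25]
  L1: h(14,77)=(14*31+77)%997=511 h(29,2)=(29*31+2)%997=901 h(34,88)=(34*31+88)%997=145 h(25,25)=(25*31+25)%997=800 -> [511, 901, 145, 800]
  L2: h(511,901)=(511*31+901)%997=790 h(145,800)=(145*31+800)%997=310 -> [790, 310]
  L3: h(790,310)=(790*31+310)%997=872 -> [872]
  root = 872 != target 94
Candidate D: set leaf[1] = 84 -> leaves = [14, 84, 99, 2, 34, 88, 25]
  L0: [14, 84, 99, 2, 34, 88, 25]
  L1: h(14,84)=(14*31+84)%997=518 h(99,2)=(99*31+2)%997=80 h(34,88)=(34*31+88)%997=145 h(25,25)=(25*31+25)%997=800 -> [518, 80, 145, 800]
  L2: h(518,80)=(518*31+80)%997=186 h(145,800)=(145*31+800)%997=310 -> [186, 310]
  L3: h(186,310)=(186*31+310)%997=94 -> [94]
  root = 94 == target 94  ** MATCH **
Candidate D produces the target root.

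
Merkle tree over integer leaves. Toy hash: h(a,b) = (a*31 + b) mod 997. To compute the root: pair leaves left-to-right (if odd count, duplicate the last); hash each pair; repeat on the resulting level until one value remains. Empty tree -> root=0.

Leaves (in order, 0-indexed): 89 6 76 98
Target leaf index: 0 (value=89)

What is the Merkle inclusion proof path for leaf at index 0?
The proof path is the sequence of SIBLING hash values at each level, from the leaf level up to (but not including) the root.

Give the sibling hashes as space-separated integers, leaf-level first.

L0 (leaves): [89, 6, 76, 98], target index=0
L1: h(89,6)=(89*31+6)%997=771 [pair 0] h(76,98)=(76*31+98)%997=460 [pair 1] -> [771, 460]
  Sibling for proof at L0: 6
L2: h(771,460)=(771*31+460)%997=433 [pair 0] -> [433]
  Sibling for proof at L1: 460
Root: 433
Proof path (sibling hashes from leaf to root): [6, 460]

Answer: 6 460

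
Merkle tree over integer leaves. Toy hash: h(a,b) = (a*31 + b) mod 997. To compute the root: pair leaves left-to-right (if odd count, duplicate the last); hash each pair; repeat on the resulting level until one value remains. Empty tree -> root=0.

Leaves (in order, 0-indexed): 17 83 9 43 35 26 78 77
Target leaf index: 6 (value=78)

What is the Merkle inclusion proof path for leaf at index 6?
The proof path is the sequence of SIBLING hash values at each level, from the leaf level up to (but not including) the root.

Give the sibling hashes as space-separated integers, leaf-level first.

L0 (leaves): [17, 83, 9, 43, 35, 26, 78, 77], target index=6
L1: h(17,83)=(17*31+83)%997=610 [pair 0] h(9,43)=(9*31+43)%997=322 [pair 1] h(35,26)=(35*31+26)%997=114 [pair 2] h(78,77)=(78*31+77)%997=501 [pair 3] -> [610, 322, 114, 501]
  Sibling for proof at L0: 77
L2: h(610,322)=(610*31+322)%997=289 [pair 0] h(114,501)=(114*31+501)%997=47 [pair 1] -> [289, 47]
  Sibling for proof at L1: 114
L3: h(289,47)=(289*31+47)%997=33 [pair 0] -> [33]
  Sibling for proof at L2: 289
Root: 33
Proof path (sibling hashes from leaf to root): [77, 114, 289]

Answer: 77 114 289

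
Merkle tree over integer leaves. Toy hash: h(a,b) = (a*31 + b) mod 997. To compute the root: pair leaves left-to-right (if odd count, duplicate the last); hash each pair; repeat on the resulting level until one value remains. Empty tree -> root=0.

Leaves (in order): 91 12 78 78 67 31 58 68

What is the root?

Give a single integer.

Answer: 728

Derivation:
L0: [91, 12, 78, 78, 67, 31, 58, 68]
L1: h(91,12)=(91*31+12)%997=839 h(78,78)=(78*31+78)%997=502 h(67,31)=(67*31+31)%997=114 h(58,68)=(58*31+68)%997=869 -> [839, 502, 114, 869]
L2: h(839,502)=(839*31+502)%997=589 h(114,869)=(114*31+869)%997=415 -> [589, 415]
L3: h(589,415)=(589*31+415)%997=728 -> [728]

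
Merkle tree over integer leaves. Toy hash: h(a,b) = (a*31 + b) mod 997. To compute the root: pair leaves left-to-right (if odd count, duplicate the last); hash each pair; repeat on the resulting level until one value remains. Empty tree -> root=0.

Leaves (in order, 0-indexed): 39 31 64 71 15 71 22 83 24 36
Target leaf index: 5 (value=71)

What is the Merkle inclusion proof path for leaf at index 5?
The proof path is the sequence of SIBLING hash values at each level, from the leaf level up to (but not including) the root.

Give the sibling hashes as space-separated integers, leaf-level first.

Answer: 15 765 615 123

Derivation:
L0 (leaves): [39, 31, 64, 71, 15, 71, 22, 83, 24, 36], target index=5
L1: h(39,31)=(39*31+31)%997=243 [pair 0] h(64,71)=(64*31+71)%997=61 [pair 1] h(15,71)=(15*31+71)%997=536 [pair 2] h(22,83)=(22*31+83)%997=765 [pair 3] h(24,36)=(24*31+36)%997=780 [pair 4] -> [243, 61, 536, 765, 780]
  Sibling for proof at L0: 15
L2: h(243,61)=(243*31+61)%997=615 [pair 0] h(536,765)=(536*31+765)%997=432 [pair 1] h(780,780)=(780*31+780)%997=35 [pair 2] -> [615, 432, 35]
  Sibling for proof at L1: 765
L3: h(615,432)=(615*31+432)%997=554 [pair 0] h(35,35)=(35*31+35)%997=123 [pair 1] -> [554, 123]
  Sibling for proof at L2: 615
L4: h(554,123)=(554*31+123)%997=348 [pair 0] -> [348]
  Sibling for proof at L3: 123
Root: 348
Proof path (sibling hashes from leaf to root): [15, 765, 615, 123]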